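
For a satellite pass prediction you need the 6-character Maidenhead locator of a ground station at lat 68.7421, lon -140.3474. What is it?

BP98tr

Offset from 180°W / 90°S: lon 39.6526°, lat 158.7421°.
Field: lon ⌊39.6526/20⌋ = 1 → B; lat ⌊158.7421/10⌋ = 15 → P.
Square: lon ⌊19.6526/2⌋ = 9; lat ⌊8.7421/1⌋ = 8.
Subsquare: lon ⌊1.6526/0.0833333⌋ = 19 → t; lat ⌊0.7421/0.0416667⌋ = 17 → r.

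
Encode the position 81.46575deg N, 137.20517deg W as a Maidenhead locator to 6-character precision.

Shift to the Maidenhead origin (180°W, 90°S): lon 42.7948, lat 171.4658.
Field: 42.7948/20 → 2 → C, 171.4658/10 → 17 → R; chars CR.
Square: 2.7948/2 → 1, 1.4658/1 → 1; chars 11.
Subsquare: 0.7948/0.0833333 → 9 → j, 0.4658/0.0416667 → 11 → l; chars jl.

CR11jl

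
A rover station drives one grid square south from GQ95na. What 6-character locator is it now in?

Latitude subsquare a = 0; −1 → -1, wraps to 23 = x, carry into square.
Latitude square 5; −1 → 4.
The longitude characters are unchanged.

GQ94nx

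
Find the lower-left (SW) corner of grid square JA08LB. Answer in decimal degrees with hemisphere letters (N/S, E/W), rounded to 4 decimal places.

81.9583° S, 0.9167° E

Field J=9, A=0: +9·20° lon, +0·10° lat → SW at lon 0°, lat -90°.
Square 0, 8: +0·2° lon, +8·1° lat → SW at lon 0°, lat -82°.
Subsquare l=11, b=1: +11·0.0833333° lon, +1·0.0416667° lat → SW at lon 0.916667°, lat -81.9583°.
latitude 81.9583° S, longitude 0.9167° E.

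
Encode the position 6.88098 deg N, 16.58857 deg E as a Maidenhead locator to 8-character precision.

Add 180° to longitude and 90° to latitude: 196.58857, 96.88098.
Field (20°×10°, letters A–R): 196.58857/20 → 9 → J, 96.88098/10 → 9 → J; chars JJ.
Square (2°×1°, digits 0–9): 16.58857/2 → 8, 6.88098/1 → 6; chars 86.
Subsquare (5′×2.5′, letters a–x): 0.58857/0.0833333 → 7 → h, 0.88098/0.0416667 → 21 → v; chars hv.
Extended square (30″×15″, digits 0–9): 0.00524/0.00833333 → 0, 0.00598/0.00416667 → 1; chars 01.

JJ86hv01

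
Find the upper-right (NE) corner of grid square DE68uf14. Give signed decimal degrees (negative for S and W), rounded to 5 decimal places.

-41.77083, -106.31667

Field D=3, E=4: +3·20° lon, +4·10° lat → SW at lon -120°, lat -50°.
Square 6, 8: +6·2° lon, +8·1° lat → SW at lon -108°, lat -42°.
Subsquare u=20, f=5: +20·0.0833333° lon, +5·0.0416667° lat → SW at lon -106.333°, lat -41.7917°.
Extended square 1, 4: +1·0.00833333° lon, +4·0.00416667° lat → SW at lon -106.325°, lat -41.775°.
Cell spans 0.00833333° lon × 0.00416667° lat. NE corner is SW corner plus one full cell.
latitude -41.77083, longitude -106.31667.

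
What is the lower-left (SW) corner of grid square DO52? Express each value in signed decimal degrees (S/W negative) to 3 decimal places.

52.000, -110.000

Field D=3, O=14: +3·20° lon, +14·10° lat → SW at lon -120°, lat 50°.
Square 5, 2: +5·2° lon, +2·1° lat → SW at lon -110°, lat 52°.
latitude 52.000, longitude -110.000.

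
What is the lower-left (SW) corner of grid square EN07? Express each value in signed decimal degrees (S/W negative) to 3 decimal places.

47.000, -100.000

Field E=4, N=13: +4·20° lon, +13·10° lat → SW at lon -100°, lat 40°.
Square 0, 7: +0·2° lon, +7·1° lat → SW at lon -100°, lat 47°.
latitude 47.000, longitude -100.000.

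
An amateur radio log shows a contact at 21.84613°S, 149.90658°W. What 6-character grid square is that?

BG58bd

Shift to the Maidenhead origin (180°W, 90°S): lon 30.0934, lat 68.1539.
Field: 30.0934/20 → 1 → B, 68.1539/10 → 6 → G; chars BG.
Square: 10.0934/2 → 5, 8.1539/1 → 8; chars 58.
Subsquare: 0.0934/0.0833333 → 1 → b, 0.1539/0.0416667 → 3 → d; chars bd.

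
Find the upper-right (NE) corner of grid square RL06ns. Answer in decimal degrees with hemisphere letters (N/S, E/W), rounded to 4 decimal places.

26.7917° N, 161.1667° E

Field R=17, L=11: +17·20° lon, +11·10° lat → SW at lon 160°, lat 20°.
Square 0, 6: +0·2° lon, +6·1° lat → SW at lon 160°, lat 26°.
Subsquare n=13, s=18: +13·0.0833333° lon, +18·0.0416667° lat → SW at lon 161.083°, lat 26.75°.
Cell spans 0.0833333° lon × 0.0416667° lat. NE corner is SW corner plus one full cell.
latitude 26.7917° N, longitude 161.1667° E.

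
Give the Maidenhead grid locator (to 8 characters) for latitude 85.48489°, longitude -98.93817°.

Shift to the Maidenhead origin (180°W, 90°S): lon 81.06183, lat 175.48489.
Field: 81.06183/20 → 4 → E, 175.48489/10 → 17 → R; chars ER.
Square: 1.06183/2 → 0, 5.48489/1 → 5; chars 05.
Subsquare: 1.06183/0.0833333 → 12 → m, 0.48489/0.0416667 → 11 → l; chars ml.
Extended square: 0.06183/0.00833333 → 7, 0.02656/0.00416667 → 6; chars 76.

ER05ml76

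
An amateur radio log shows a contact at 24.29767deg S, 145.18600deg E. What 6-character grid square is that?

Add 180° to longitude and 90° to latitude: 325.1860, 65.7023.
Field: 325.1860/20 → 16 → Q, 65.7023/10 → 6 → G; chars QG.
Square: 5.1860/2 → 2, 5.7023/1 → 5; chars 25.
Subsquare: 1.1860/0.0833333 → 14 → o, 0.7023/0.0416667 → 16 → q; chars oq.

QG25oq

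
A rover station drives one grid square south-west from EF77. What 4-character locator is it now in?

Longitude square 7; −1 → 6.
Latitude square 7; −1 → 6.

EF66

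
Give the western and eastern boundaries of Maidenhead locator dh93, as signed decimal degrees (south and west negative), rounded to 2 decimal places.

Field D=3, H=7: +3·20° lon, +7·10° lat → SW at lon -120°, lat -20°.
Square 9, 3: +9·2° lon, +3·1° lat → SW at lon -102°, lat -17°.
Cell spans 2° lon × 1° lat.
west -102.00, east -100.00.

-102.00, -100.00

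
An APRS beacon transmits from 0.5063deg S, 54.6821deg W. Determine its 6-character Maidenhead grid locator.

Add 180° to longitude and 90° to latitude: 125.3179, 89.4937.
Field: 125.3179/20 → 6 → G, 89.4937/10 → 8 → I; chars GI.
Square: 5.3179/2 → 2, 9.4937/1 → 9; chars 29.
Subsquare: 1.3179/0.0833333 → 15 → p, 0.4937/0.0416667 → 11 → l; chars pl.

GI29pl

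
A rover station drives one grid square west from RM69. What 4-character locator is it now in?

Longitude square 6; −1 → 5.
The latitude characters are unchanged.

RM59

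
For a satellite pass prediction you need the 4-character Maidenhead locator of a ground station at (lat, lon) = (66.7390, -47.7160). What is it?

GP66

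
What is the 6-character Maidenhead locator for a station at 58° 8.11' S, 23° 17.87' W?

Offset from 180°W / 90°S: lon 156.7022°, lat 31.8648°.
Field: 156.7022/20 → 7 → H, 31.8648/10 → 3 → D; chars HD.
Square: 16.7022/2 → 8, 1.8648/1 → 1; chars 81.
Subsquare: 0.7022/0.0833333 → 8 → i, 0.8648/0.0416667 → 20 → u; chars iu.

HD81iu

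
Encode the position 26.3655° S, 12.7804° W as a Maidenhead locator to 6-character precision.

Shift to the Maidenhead origin (180°W, 90°S): lon 167.2196, lat 63.6345.
Field: 167.2196/20 → 8 → I, 63.6345/10 → 6 → G; chars IG.
Square: 7.2196/2 → 3, 3.6345/1 → 3; chars 33.
Subsquare: 1.2196/0.0833333 → 14 → o, 0.6345/0.0416667 → 15 → p; chars op.

IG33op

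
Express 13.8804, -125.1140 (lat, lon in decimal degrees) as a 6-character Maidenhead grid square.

Offset from 180°W / 90°S: lon 54.8860°, lat 103.8804°.
Field: lon ⌊54.8860/20⌋ = 2 → C; lat ⌊103.8804/10⌋ = 10 → K.
Square: lon ⌊14.8860/2⌋ = 7; lat ⌊3.8804/1⌋ = 3.
Subsquare: lon ⌊0.8860/0.0833333⌋ = 10 → k; lat ⌊0.8804/0.0416667⌋ = 21 → v.

CK73kv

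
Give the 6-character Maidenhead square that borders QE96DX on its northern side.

Latitude subsquare x = 23; +1 → 24, wraps to 0 = a, carry into square.
Latitude square 6; +1 → 7.
The longitude characters are unchanged.

QE97da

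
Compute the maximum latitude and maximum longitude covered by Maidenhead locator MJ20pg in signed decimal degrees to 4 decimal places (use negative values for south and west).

Field M=12, J=9: +12·20° lon, +9·10° lat → SW at lon 60°, lat 0°.
Square 2, 0: +2·2° lon, +0·1° lat → SW at lon 64°, lat 0°.
Subsquare p=15, g=6: +15·0.0833333° lon, +6·0.0416667° lat → SW at lon 65.25°, lat 0.25°.
Cell spans 0.0833333° lon × 0.0416667° lat. NE corner is SW corner plus one full cell.
latitude 0.2917, longitude 65.3333.

0.2917, 65.3333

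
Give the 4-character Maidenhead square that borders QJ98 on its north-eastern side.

Longitude square 9; +1 → 10, wraps to 0, carry into field.
Longitude field Q = 16; +1 → 17 = R.
Latitude square 8; +1 → 9.

RJ09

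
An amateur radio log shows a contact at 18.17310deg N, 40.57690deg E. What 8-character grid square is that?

LK08ge91

Add 180° to longitude and 90° to latitude: 220.57690, 108.17310.
Field: 220.57690/20 → 11 → L, 108.17310/10 → 10 → K; chars LK.
Square: 0.57690/2 → 0, 8.17310/1 → 8; chars 08.
Subsquare: 0.57690/0.0833333 → 6 → g, 0.17310/0.0416667 → 4 → e; chars ge.
Extended square: 0.07690/0.00833333 → 9, 0.00643/0.00416667 → 1; chars 91.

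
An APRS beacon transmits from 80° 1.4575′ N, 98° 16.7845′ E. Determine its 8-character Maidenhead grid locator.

Shift to the Maidenhead origin (180°W, 90°S): lon 278.27974, lat 170.02429.
Field: 278.27974/20 → 13 → N, 170.02429/10 → 17 → R; chars NR.
Square: 18.27974/2 → 9, 0.02429/1 → 0; chars 90.
Subsquare: 0.27974/0.0833333 → 3 → d, 0.02429/0.0416667 → 0 → a; chars da.
Extended square: 0.02974/0.00833333 → 3, 0.02429/0.00416667 → 5; chars 35.

NR90da35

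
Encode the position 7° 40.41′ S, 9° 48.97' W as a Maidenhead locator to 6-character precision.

Offset from 180°W / 90°S: lon 170.1838°, lat 82.3265°.
Field: 170.1838/20 → 8 → I, 82.3265/10 → 8 → I; chars II.
Square: 10.1838/2 → 5, 2.3265/1 → 2; chars 52.
Subsquare: 0.1838/0.0833333 → 2 → c, 0.3265/0.0416667 → 7 → h; chars ch.

II52ch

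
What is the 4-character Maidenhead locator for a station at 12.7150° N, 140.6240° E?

QK02

Offset from 180°W / 90°S: lon 320.62°, lat 102.72°.
Field: 320.62/20 → 16 → Q, 102.72/10 → 10 → K; chars QK.
Square: 0.62/2 → 0, 2.72/1 → 2; chars 02.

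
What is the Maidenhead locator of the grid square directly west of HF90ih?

HF90hh

Longitude subsquare i = 8; −1 → 7 = h.
The latitude characters are unchanged.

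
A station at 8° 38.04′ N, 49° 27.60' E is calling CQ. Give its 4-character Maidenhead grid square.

Offset from 180°W / 90°S: lon 229.46°, lat 98.63°.
Field: 229.46/20 → 11 → L, 98.63/10 → 9 → J; chars LJ.
Square: 9.46/2 → 4, 8.63/1 → 8; chars 48.

LJ48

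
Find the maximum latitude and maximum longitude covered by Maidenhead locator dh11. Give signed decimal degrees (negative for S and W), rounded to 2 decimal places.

-18.00, -116.00

Field D=3, H=7: +3·20° lon, +7·10° lat → SW at lon -120°, lat -20°.
Square 1, 1: +1·2° lon, +1·1° lat → SW at lon -118°, lat -19°.
Cell spans 2° lon × 1° lat. NE corner is SW corner plus one full cell.
latitude -18.00, longitude -116.00.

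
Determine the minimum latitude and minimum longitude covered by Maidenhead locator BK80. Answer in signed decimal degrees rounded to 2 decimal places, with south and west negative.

10.00, -144.00

Field B=1, K=10: +1·20° lon, +10·10° lat → SW at lon -160°, lat 10°.
Square 8, 0: +8·2° lon, +0·1° lat → SW at lon -144°, lat 10°.
latitude 10.00, longitude -144.00.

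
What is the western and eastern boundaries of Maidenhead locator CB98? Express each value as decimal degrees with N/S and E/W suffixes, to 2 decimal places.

122.00° W, 120.00° W

Field C=2, B=1: +2·20° lon, +1·10° lat → SW at lon -140°, lat -80°.
Square 9, 8: +9·2° lon, +8·1° lat → SW at lon -122°, lat -72°.
Cell spans 2° lon × 1° lat.
west 122.00° W, east 120.00° W.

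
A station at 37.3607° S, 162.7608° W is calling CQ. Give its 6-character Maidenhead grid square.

Offset from 180°W / 90°S: lon 17.2392°, lat 52.6393°.
Field: lon ⌊17.2392/20⌋ = 0 → A; lat ⌊52.6393/10⌋ = 5 → F.
Square: lon ⌊17.2392/2⌋ = 8; lat ⌊2.6393/1⌋ = 2.
Subsquare: lon ⌊1.2392/0.0833333⌋ = 14 → o; lat ⌊0.6393/0.0416667⌋ = 15 → p.

AF82op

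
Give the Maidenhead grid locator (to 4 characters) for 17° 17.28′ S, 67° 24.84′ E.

Add 180° to longitude and 90° to latitude: 247.41, 72.71.
Field (20°×10°, letters A–R): lon ⌊247.41/20⌋ = 12 → M; lat ⌊72.71/10⌋ = 7 → H.
Square (2°×1°, digits 0–9): lon ⌊7.41/2⌋ = 3; lat ⌊2.71/1⌋ = 2.

MH32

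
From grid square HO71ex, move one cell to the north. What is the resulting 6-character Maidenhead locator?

HO72ea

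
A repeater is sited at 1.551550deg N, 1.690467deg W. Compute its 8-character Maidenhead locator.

IJ91dn72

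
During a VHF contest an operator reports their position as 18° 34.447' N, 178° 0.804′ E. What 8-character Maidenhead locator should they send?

RK98an17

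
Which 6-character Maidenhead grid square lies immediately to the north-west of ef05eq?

EF05dr

Longitude subsquare e = 4; −1 → 3 = d.
Latitude subsquare q = 16; +1 → 17 = r.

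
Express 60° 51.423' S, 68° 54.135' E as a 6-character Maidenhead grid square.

Shift to the Maidenhead origin (180°W, 90°S): lon 248.9022, lat 29.1429.
Field (20°×10°, letters A–R): lon ⌊248.9022/20⌋ = 12 → M; lat ⌊29.1429/10⌋ = 2 → C.
Square (2°×1°, digits 0–9): lon ⌊8.9022/2⌋ = 4; lat ⌊9.1429/1⌋ = 9.
Subsquare (5′×2.5′, letters a–x): lon ⌊0.9022/0.0833333⌋ = 10 → k; lat ⌊0.1429/0.0416667⌋ = 3 → d.

MC49kd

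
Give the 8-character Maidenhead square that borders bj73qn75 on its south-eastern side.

Longitude extended square 7; +1 → 8.
Latitude extended square 5; −1 → 4.

BJ73qn84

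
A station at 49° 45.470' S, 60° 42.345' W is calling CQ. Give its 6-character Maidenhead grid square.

FE90pf

Shift to the Maidenhead origin (180°W, 90°S): lon 119.2943, lat 40.2422.
Field: lon ⌊119.2943/20⌋ = 5 → F; lat ⌊40.2422/10⌋ = 4 → E.
Square: lon ⌊19.2943/2⌋ = 9; lat ⌊0.2422/1⌋ = 0.
Subsquare: lon ⌊1.2943/0.0833333⌋ = 15 → p; lat ⌊0.2422/0.0416667⌋ = 5 → f.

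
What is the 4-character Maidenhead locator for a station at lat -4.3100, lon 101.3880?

OI05

Add 180° to longitude and 90° to latitude: 281.39, 85.69.
Field: lon ⌊281.39/20⌋ = 14 → O; lat ⌊85.69/10⌋ = 8 → I.
Square: lon ⌊1.39/2⌋ = 0; lat ⌊5.69/1⌋ = 5.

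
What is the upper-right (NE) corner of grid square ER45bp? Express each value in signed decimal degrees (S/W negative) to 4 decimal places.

85.6667, -91.8333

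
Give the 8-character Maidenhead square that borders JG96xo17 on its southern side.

JG96xo16

Latitude extended square 7; −1 → 6.
The longitude characters are unchanged.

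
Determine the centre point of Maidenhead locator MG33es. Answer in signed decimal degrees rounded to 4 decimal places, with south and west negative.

Field M=12, G=6: +12·20° lon, +6·10° lat → SW at lon 60°, lat -30°.
Square 3, 3: +3·2° lon, +3·1° lat → SW at lon 66°, lat -27°.
Subsquare e=4, s=18: +4·0.0833333° lon, +18·0.0416667° lat → SW at lon 66.3333°, lat -26.25°.
Cell spans 0.0833333° lon × 0.0416667° lat. Centre is SW corner plus half of each.
latitude -26.2292, longitude 66.3750.

-26.2292, 66.3750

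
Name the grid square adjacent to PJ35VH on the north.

Latitude subsquare h = 7; +1 → 8 = i.
The longitude characters are unchanged.

PJ35vi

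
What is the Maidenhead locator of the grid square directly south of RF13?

RF12

Latitude square 3; −1 → 2.
The longitude characters are unchanged.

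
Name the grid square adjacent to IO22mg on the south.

Latitude subsquare g = 6; −1 → 5 = f.
The longitude characters are unchanged.

IO22mf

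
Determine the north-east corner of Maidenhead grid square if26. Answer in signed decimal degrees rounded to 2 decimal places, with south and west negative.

Field I=8, F=5: +8·20° lon, +5·10° lat → SW at lon -20°, lat -40°.
Square 2, 6: +2·2° lon, +6·1° lat → SW at lon -16°, lat -34°.
Cell spans 2° lon × 1° lat. NE corner is SW corner plus one full cell.
latitude -33.00, longitude -14.00.

-33.00, -14.00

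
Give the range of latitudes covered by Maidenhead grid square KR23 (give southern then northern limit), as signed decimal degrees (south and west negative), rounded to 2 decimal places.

83.00, 84.00

Field K=10, R=17: +10·20° lon, +17·10° lat → SW at lon 20°, lat 80°.
Square 2, 3: +2·2° lon, +3·1° lat → SW at lon 24°, lat 83°.
Cell spans 2° lon × 1° lat.
south 83.00, north 84.00.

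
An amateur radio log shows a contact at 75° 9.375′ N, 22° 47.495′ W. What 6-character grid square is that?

HQ85od

Shift to the Maidenhead origin (180°W, 90°S): lon 157.2084, lat 165.1562.
Field: 157.2084/20 → 7 → H, 165.1562/10 → 16 → Q; chars HQ.
Square: 17.2084/2 → 8, 5.1562/1 → 5; chars 85.
Subsquare: 1.2084/0.0833333 → 14 → o, 0.1562/0.0416667 → 3 → d; chars od.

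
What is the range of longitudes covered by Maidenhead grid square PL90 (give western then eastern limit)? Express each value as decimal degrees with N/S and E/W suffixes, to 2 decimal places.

138.00° E, 140.00° E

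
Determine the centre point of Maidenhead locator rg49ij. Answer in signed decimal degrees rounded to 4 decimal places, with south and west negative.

-20.6042, 168.7083

Field R=17, G=6: +17·20° lon, +6·10° lat → SW at lon 160°, lat -30°.
Square 4, 9: +4·2° lon, +9·1° lat → SW at lon 168°, lat -21°.
Subsquare i=8, j=9: +8·0.0833333° lon, +9·0.0416667° lat → SW at lon 168.667°, lat -20.625°.
Cell spans 0.0833333° lon × 0.0416667° lat. Centre is SW corner plus half of each.
latitude -20.6042, longitude 168.7083.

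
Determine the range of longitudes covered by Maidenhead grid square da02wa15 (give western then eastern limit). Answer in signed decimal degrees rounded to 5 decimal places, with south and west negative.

Field D=3, A=0: +3·20° lon, +0·10° lat → SW at lon -120°, lat -90°.
Square 0, 2: +0·2° lon, +2·1° lat → SW at lon -120°, lat -88°.
Subsquare w=22, a=0: +22·0.0833333° lon, +0·0.0416667° lat → SW at lon -118.167°, lat -88°.
Extended square 1, 5: +1·0.00833333° lon, +5·0.00416667° lat → SW at lon -118.158°, lat -87.9792°.
Cell spans 0.00833333° lon × 0.00416667° lat.
west -118.15833, east -118.15000.

-118.15833, -118.15000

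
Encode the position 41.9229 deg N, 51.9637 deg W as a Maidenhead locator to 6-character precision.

GN41aw

Offset from 180°W / 90°S: lon 128.0363°, lat 131.9229°.
Field (20°×10°, letters A–R): 128.0363/20 → 6 → G, 131.9229/10 → 13 → N; chars GN.
Square (2°×1°, digits 0–9): 8.0363/2 → 4, 1.9229/1 → 1; chars 41.
Subsquare (5′×2.5′, letters a–x): 0.0363/0.0833333 → 0 → a, 0.9229/0.0416667 → 22 → w; chars aw.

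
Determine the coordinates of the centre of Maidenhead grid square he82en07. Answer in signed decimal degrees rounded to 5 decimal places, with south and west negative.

Field H=7, E=4: +7·20° lon, +4·10° lat → SW at lon -40°, lat -50°.
Square 8, 2: +8·2° lon, +2·1° lat → SW at lon -24°, lat -48°.
Subsquare e=4, n=13: +4·0.0833333° lon, +13·0.0416667° lat → SW at lon -23.6667°, lat -47.4583°.
Extended square 0, 7: +0·0.00833333° lon, +7·0.00416667° lat → SW at lon -23.6667°, lat -47.4292°.
Cell spans 0.00833333° lon × 0.00416667° lat. Centre is SW corner plus half of each.
latitude -47.42708, longitude -23.66250.

-47.42708, -23.66250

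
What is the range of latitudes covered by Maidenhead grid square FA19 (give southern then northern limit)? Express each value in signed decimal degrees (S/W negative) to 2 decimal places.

-81.00, -80.00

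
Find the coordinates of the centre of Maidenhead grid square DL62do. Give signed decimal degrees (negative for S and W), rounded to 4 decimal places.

Field D=3, L=11: +3·20° lon, +11·10° lat → SW at lon -120°, lat 20°.
Square 6, 2: +6·2° lon, +2·1° lat → SW at lon -108°, lat 22°.
Subsquare d=3, o=14: +3·0.0833333° lon, +14·0.0416667° lat → SW at lon -107.75°, lat 22.5833°.
Cell spans 0.0833333° lon × 0.0416667° lat. Centre is SW corner plus half of each.
latitude 22.6042, longitude -107.7083.

22.6042, -107.7083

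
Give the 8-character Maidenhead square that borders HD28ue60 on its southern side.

HD28ud69

Latitude extended square 0; −1 → -1, wraps to 9, carry into subsquare.
Latitude subsquare e = 4; −1 → 3 = d.
The longitude characters are unchanged.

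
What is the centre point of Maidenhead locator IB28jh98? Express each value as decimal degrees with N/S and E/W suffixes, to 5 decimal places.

Field I=8, B=1: +8·20° lon, +1·10° lat → SW at lon -20°, lat -80°.
Square 2, 8: +2·2° lon, +8·1° lat → SW at lon -16°, lat -72°.
Subsquare j=9, h=7: +9·0.0833333° lon, +7·0.0416667° lat → SW at lon -15.25°, lat -71.7083°.
Extended square 9, 8: +9·0.00833333° lon, +8·0.00416667° lat → SW at lon -15.175°, lat -71.675°.
Cell spans 0.00833333° lon × 0.00416667° lat. Centre is SW corner plus half of each.
latitude 71.67292° S, longitude 15.17083° W.

71.67292° S, 15.17083° W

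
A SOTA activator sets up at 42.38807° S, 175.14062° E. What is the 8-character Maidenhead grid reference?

Add 180° to longitude and 90° to latitude: 355.14062, 47.61193.
Field: lon ⌊355.14062/20⌋ = 17 → R; lat ⌊47.61193/10⌋ = 4 → E.
Square: lon ⌊15.14062/2⌋ = 7; lat ⌊7.61193/1⌋ = 7.
Subsquare: lon ⌊1.14062/0.0833333⌋ = 13 → n; lat ⌊0.61193/0.0416667⌋ = 14 → o.
Extended square: lon ⌊0.05729/0.00833333⌋ = 6; lat ⌊0.02860/0.00416667⌋ = 6.

RE77no66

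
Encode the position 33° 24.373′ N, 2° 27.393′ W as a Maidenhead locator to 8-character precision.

Add 180° to longitude and 90° to latitude: 177.54345, 123.40622.
Field: 177.54345/20 → 8 → I, 123.40622/10 → 12 → M; chars IM.
Square: 17.54345/2 → 8, 3.40622/1 → 3; chars 83.
Subsquare: 1.54345/0.0833333 → 18 → s, 0.40622/0.0416667 → 9 → j; chars sj.
Extended square: 0.04345/0.00833333 → 5, 0.03122/0.00416667 → 7; chars 57.

IM83sj57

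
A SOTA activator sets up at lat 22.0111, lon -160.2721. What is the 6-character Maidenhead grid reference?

Add 180° to longitude and 90° to latitude: 19.7279, 112.0111.
Field: lon ⌊19.7279/20⌋ = 0 → A; lat ⌊112.0111/10⌋ = 11 → L.
Square: lon ⌊19.7279/2⌋ = 9; lat ⌊2.0111/1⌋ = 2.
Subsquare: lon ⌊1.7279/0.0833333⌋ = 20 → u; lat ⌊0.0111/0.0416667⌋ = 0 → a.

AL92ua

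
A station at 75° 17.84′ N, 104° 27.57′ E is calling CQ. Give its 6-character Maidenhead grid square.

Shift to the Maidenhead origin (180°W, 90°S): lon 284.4595, lat 165.2973.
Field (20°×10°, letters A–R): lon ⌊284.4595/20⌋ = 14 → O; lat ⌊165.2973/10⌋ = 16 → Q.
Square (2°×1°, digits 0–9): lon ⌊4.4595/2⌋ = 2; lat ⌊5.2973/1⌋ = 5.
Subsquare (5′×2.5′, letters a–x): lon ⌊0.4595/0.0833333⌋ = 5 → f; lat ⌊0.2973/0.0416667⌋ = 7 → h.

OQ25fh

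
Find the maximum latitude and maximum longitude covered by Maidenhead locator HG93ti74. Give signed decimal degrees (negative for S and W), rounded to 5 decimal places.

-26.64583, -20.35000

Field H=7, G=6: +7·20° lon, +6·10° lat → SW at lon -40°, lat -30°.
Square 9, 3: +9·2° lon, +3·1° lat → SW at lon -22°, lat -27°.
Subsquare t=19, i=8: +19·0.0833333° lon, +8·0.0416667° lat → SW at lon -20.4167°, lat -26.6667°.
Extended square 7, 4: +7·0.00833333° lon, +4·0.00416667° lat → SW at lon -20.3583°, lat -26.65°.
Cell spans 0.00833333° lon × 0.00416667° lat. NE corner is SW corner plus one full cell.
latitude -26.64583, longitude -20.35000.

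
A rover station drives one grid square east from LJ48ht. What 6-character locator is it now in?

Longitude subsquare h = 7; +1 → 8 = i.
The latitude characters are unchanged.

LJ48it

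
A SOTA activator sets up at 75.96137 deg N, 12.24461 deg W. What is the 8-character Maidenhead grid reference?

IQ35vx00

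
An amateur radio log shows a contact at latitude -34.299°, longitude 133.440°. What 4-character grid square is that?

PF65

Shift to the Maidenhead origin (180°W, 90°S): lon 313.44, lat 55.70.
Field: lon ⌊313.44/20⌋ = 15 → P; lat ⌊55.70/10⌋ = 5 → F.
Square: lon ⌊13.44/2⌋ = 6; lat ⌊5.70/1⌋ = 5.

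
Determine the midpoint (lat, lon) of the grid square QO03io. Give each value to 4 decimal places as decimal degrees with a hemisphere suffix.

53.6042° N, 140.7083° E

Field Q=16, O=14: +16·20° lon, +14·10° lat → SW at lon 140°, lat 50°.
Square 0, 3: +0·2° lon, +3·1° lat → SW at lon 140°, lat 53°.
Subsquare i=8, o=14: +8·0.0833333° lon, +14·0.0416667° lat → SW at lon 140.667°, lat 53.5833°.
Cell spans 0.0833333° lon × 0.0416667° lat. Centre is SW corner plus half of each.
latitude 53.6042° N, longitude 140.7083° E.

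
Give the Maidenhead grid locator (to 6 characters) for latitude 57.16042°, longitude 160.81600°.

RO07jd

Add 180° to longitude and 90° to latitude: 340.8160, 147.1604.
Field: 340.8160/20 → 17 → R, 147.1604/10 → 14 → O; chars RO.
Square: 0.8160/2 → 0, 7.1604/1 → 7; chars 07.
Subsquare: 0.8160/0.0833333 → 9 → j, 0.1604/0.0416667 → 3 → d; chars jd.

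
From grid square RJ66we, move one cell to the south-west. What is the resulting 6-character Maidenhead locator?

RJ66vd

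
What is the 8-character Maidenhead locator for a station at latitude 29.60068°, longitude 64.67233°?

Add 180° to longitude and 90° to latitude: 244.67233, 119.60068.
Field: lon ⌊244.67233/20⌋ = 12 → M; lat ⌊119.60068/10⌋ = 11 → L.
Square: lon ⌊4.67233/2⌋ = 2; lat ⌊9.60068/1⌋ = 9.
Subsquare: lon ⌊0.67233/0.0833333⌋ = 8 → i; lat ⌊0.60068/0.0416667⌋ = 14 → o.
Extended square: lon ⌊0.00566/0.00833333⌋ = 0; lat ⌊0.01735/0.00416667⌋ = 4.

ML29io04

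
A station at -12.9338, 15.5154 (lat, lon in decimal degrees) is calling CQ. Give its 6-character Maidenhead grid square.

JH77sb

Add 180° to longitude and 90° to latitude: 195.5154, 77.0662.
Field: lon ⌊195.5154/20⌋ = 9 → J; lat ⌊77.0662/10⌋ = 7 → H.
Square: lon ⌊15.5154/2⌋ = 7; lat ⌊7.0662/1⌋ = 7.
Subsquare: lon ⌊1.5154/0.0833333⌋ = 18 → s; lat ⌊0.0662/0.0416667⌋ = 1 → b.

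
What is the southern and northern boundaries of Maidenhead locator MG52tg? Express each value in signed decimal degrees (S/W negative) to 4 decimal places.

-27.7500, -27.7083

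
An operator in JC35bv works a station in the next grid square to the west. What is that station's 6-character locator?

Longitude subsquare b = 1; −1 → 0 = a.
The latitude characters are unchanged.

JC35av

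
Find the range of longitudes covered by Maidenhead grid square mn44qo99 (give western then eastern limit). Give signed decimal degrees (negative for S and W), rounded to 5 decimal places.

Field M=12, N=13: +12·20° lon, +13·10° lat → SW at lon 60°, lat 40°.
Square 4, 4: +4·2° lon, +4·1° lat → SW at lon 68°, lat 44°.
Subsquare q=16, o=14: +16·0.0833333° lon, +14·0.0416667° lat → SW at lon 69.3333°, lat 44.5833°.
Extended square 9, 9: +9·0.00833333° lon, +9·0.00416667° lat → SW at lon 69.4083°, lat 44.6208°.
Cell spans 0.00833333° lon × 0.00416667° lat.
west 69.40833, east 69.41667.

69.40833, 69.41667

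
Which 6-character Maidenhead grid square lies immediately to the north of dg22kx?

DG23ka

Latitude subsquare x = 23; +1 → 24, wraps to 0 = a, carry into square.
Latitude square 2; +1 → 3.
The longitude characters are unchanged.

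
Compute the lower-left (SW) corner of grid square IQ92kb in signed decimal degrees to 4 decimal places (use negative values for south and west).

Field I=8, Q=16: +8·20° lon, +16·10° lat → SW at lon -20°, lat 70°.
Square 9, 2: +9·2° lon, +2·1° lat → SW at lon -2°, lat 72°.
Subsquare k=10, b=1: +10·0.0833333° lon, +1·0.0416667° lat → SW at lon -1.16667°, lat 72.0417°.
latitude 72.0417, longitude -1.1667.

72.0417, -1.1667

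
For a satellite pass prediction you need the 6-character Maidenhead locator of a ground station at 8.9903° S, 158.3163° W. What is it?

Shift to the Maidenhead origin (180°W, 90°S): lon 21.6837, lat 81.0097.
Field: lon ⌊21.6837/20⌋ = 1 → B; lat ⌊81.0097/10⌋ = 8 → I.
Square: lon ⌊1.6837/2⌋ = 0; lat ⌊1.0097/1⌋ = 1.
Subsquare: lon ⌊1.6837/0.0833333⌋ = 20 → u; lat ⌊0.0097/0.0416667⌋ = 0 → a.

BI01ua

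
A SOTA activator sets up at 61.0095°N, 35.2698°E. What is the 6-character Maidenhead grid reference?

KP71pa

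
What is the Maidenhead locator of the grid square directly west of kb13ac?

KB03xc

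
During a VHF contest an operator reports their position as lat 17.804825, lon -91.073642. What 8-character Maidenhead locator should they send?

EK47lt13

Offset from 180°W / 90°S: lon 88.92636°, lat 107.80482°.
Field: lon ⌊88.92636/20⌋ = 4 → E; lat ⌊107.80482/10⌋ = 10 → K.
Square: lon ⌊8.92636/2⌋ = 4; lat ⌊7.80482/1⌋ = 7.
Subsquare: lon ⌊0.92636/0.0833333⌋ = 11 → l; lat ⌊0.80482/0.0416667⌋ = 19 → t.
Extended square: lon ⌊0.00969/0.00833333⌋ = 1; lat ⌊0.01316/0.00416667⌋ = 3.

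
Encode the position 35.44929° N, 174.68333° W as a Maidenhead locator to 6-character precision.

Offset from 180°W / 90°S: lon 5.3167°, lat 125.4493°.
Field: 5.3167/20 → 0 → A, 125.4493/10 → 12 → M; chars AM.
Square: 5.3167/2 → 2, 5.4493/1 → 5; chars 25.
Subsquare: 1.3167/0.0833333 → 15 → p, 0.4493/0.0416667 → 10 → k; chars pk.

AM25pk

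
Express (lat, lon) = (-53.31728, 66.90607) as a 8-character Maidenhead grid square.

MD36kq83

Offset from 180°W / 90°S: lon 246.90607°, lat 36.68272°.
Field (20°×10°, letters A–R): lon ⌊246.90607/20⌋ = 12 → M; lat ⌊36.68272/10⌋ = 3 → D.
Square (2°×1°, digits 0–9): lon ⌊6.90607/2⌋ = 3; lat ⌊6.68272/1⌋ = 6.
Subsquare (5′×2.5′, letters a–x): lon ⌊0.90607/0.0833333⌋ = 10 → k; lat ⌊0.68272/0.0416667⌋ = 16 → q.
Extended square (30″×15″, digits 0–9): lon ⌊0.07274/0.00833333⌋ = 8; lat ⌊0.01605/0.00416667⌋ = 3.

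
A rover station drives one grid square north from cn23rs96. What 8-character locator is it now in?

CN23rs97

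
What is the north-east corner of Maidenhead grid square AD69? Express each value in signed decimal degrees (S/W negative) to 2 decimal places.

-50.00, -166.00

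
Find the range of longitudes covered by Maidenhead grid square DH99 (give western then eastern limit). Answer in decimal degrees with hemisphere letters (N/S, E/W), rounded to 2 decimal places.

102.00° W, 100.00° W

Field D=3, H=7: +3·20° lon, +7·10° lat → SW at lon -120°, lat -20°.
Square 9, 9: +9·2° lon, +9·1° lat → SW at lon -102°, lat -11°.
Cell spans 2° lon × 1° lat.
west 102.00° W, east 100.00° W.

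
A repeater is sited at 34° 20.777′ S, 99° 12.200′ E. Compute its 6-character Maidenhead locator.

Offset from 180°W / 90°S: lon 279.2033°, lat 55.6537°.
Field (20°×10°, letters A–R): 279.2033/20 → 13 → N, 55.6537/10 → 5 → F; chars NF.
Square (2°×1°, digits 0–9): 19.2033/2 → 9, 5.6537/1 → 5; chars 95.
Subsquare (5′×2.5′, letters a–x): 1.2033/0.0833333 → 14 → o, 0.6537/0.0416667 → 15 → p; chars op.

NF95op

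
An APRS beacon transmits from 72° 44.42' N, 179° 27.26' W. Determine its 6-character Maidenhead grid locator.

AQ02gr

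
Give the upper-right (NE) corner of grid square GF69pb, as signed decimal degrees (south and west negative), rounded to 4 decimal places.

-30.9167, -46.6667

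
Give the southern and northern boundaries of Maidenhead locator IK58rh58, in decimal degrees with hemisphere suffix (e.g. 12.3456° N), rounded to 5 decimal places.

18.32500° N, 18.32917° N

Field I=8, K=10: +8·20° lon, +10·10° lat → SW at lon -20°, lat 10°.
Square 5, 8: +5·2° lon, +8·1° lat → SW at lon -10°, lat 18°.
Subsquare r=17, h=7: +17·0.0833333° lon, +7·0.0416667° lat → SW at lon -8.58333°, lat 18.2917°.
Extended square 5, 8: +5·0.00833333° lon, +8·0.00416667° lat → SW at lon -8.54167°, lat 18.325°.
Cell spans 0.00833333° lon × 0.00416667° lat.
south 18.32500° N, north 18.32917° N.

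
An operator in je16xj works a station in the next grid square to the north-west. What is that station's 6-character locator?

JE16wk

Longitude subsquare x = 23; −1 → 22 = w.
Latitude subsquare j = 9; +1 → 10 = k.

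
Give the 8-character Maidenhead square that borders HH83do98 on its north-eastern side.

Longitude extended square 9; +1 → 10, wraps to 0, carry into subsquare.
Longitude subsquare d = 3; +1 → 4 = e.
Latitude extended square 8; +1 → 9.

HH83eo09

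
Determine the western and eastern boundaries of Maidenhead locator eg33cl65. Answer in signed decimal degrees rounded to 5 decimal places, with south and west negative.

Field E=4, G=6: +4·20° lon, +6·10° lat → SW at lon -100°, lat -30°.
Square 3, 3: +3·2° lon, +3·1° lat → SW at lon -94°, lat -27°.
Subsquare c=2, l=11: +2·0.0833333° lon, +11·0.0416667° lat → SW at lon -93.8333°, lat -26.5417°.
Extended square 6, 5: +6·0.00833333° lon, +5·0.00416667° lat → SW at lon -93.7833°, lat -26.5208°.
Cell spans 0.00833333° lon × 0.00416667° lat.
west -93.78333, east -93.77500.

-93.78333, -93.77500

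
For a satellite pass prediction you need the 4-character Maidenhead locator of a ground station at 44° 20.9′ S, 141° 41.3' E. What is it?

Offset from 180°W / 90°S: lon 321.69°, lat 45.65°.
Field (20°×10°, letters A–R): 321.69/20 → 16 → Q, 45.65/10 → 4 → E; chars QE.
Square (2°×1°, digits 0–9): 1.69/2 → 0, 5.65/1 → 5; chars 05.

QE05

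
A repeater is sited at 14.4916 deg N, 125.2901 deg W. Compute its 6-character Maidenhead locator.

Add 180° to longitude and 90° to latitude: 54.7099, 104.4916.
Field: lon ⌊54.7099/20⌋ = 2 → C; lat ⌊104.4916/10⌋ = 10 → K.
Square: lon ⌊14.7099/2⌋ = 7; lat ⌊4.4916/1⌋ = 4.
Subsquare: lon ⌊0.7099/0.0833333⌋ = 8 → i; lat ⌊0.4916/0.0416667⌋ = 11 → l.

CK74il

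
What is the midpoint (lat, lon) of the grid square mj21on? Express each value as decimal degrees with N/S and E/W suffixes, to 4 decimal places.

1.5625° N, 65.2083° E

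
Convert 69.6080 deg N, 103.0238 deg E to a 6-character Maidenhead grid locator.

OP19mo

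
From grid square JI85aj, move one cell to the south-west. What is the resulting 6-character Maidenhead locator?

Longitude subsquare a = 0; −1 → -1, wraps to 23 = x, carry into square.
Longitude square 8; −1 → 7.
Latitude subsquare j = 9; −1 → 8 = i.

JI75xi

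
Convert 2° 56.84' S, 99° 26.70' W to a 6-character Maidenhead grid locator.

Add 180° to longitude and 90° to latitude: 80.5550, 87.0527.
Field: 80.5550/20 → 4 → E, 87.0527/10 → 8 → I; chars EI.
Square: 0.5550/2 → 0, 7.0527/1 → 7; chars 07.
Subsquare: 0.5550/0.0833333 → 6 → g, 0.0527/0.0416667 → 1 → b; chars gb.

EI07gb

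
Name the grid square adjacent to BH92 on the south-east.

CH01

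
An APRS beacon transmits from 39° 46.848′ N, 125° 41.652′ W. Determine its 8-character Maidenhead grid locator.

Shift to the Maidenhead origin (180°W, 90°S): lon 54.30580, lat 129.78080.
Field: 54.30580/20 → 2 → C, 129.78080/10 → 12 → M; chars CM.
Square: 14.30580/2 → 7, 9.78080/1 → 9; chars 79.
Subsquare: 0.30580/0.0833333 → 3 → d, 0.78080/0.0416667 → 18 → s; chars ds.
Extended square: 0.05580/0.00833333 → 6, 0.03080/0.00416667 → 7; chars 67.

CM79ds67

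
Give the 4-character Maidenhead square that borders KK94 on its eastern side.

LK04

Longitude square 9; +1 → 10, wraps to 0, carry into field.
Longitude field K = 10; +1 → 11 = L.
The latitude characters are unchanged.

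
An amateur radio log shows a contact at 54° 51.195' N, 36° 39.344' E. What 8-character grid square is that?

Offset from 180°W / 90°S: lon 216.65573°, lat 144.85325°.
Field: lon ⌊216.65573/20⌋ = 10 → K; lat ⌊144.85325/10⌋ = 14 → O.
Square: lon ⌊16.65573/2⌋ = 8; lat ⌊4.85325/1⌋ = 4.
Subsquare: lon ⌊0.65573/0.0833333⌋ = 7 → h; lat ⌊0.85325/0.0416667⌋ = 20 → u.
Extended square: lon ⌊0.07240/0.00833333⌋ = 8; lat ⌊0.01992/0.00416667⌋ = 4.

KO84hu84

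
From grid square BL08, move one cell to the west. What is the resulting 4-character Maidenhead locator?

AL98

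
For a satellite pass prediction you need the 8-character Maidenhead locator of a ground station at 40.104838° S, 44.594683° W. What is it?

Offset from 180°W / 90°S: lon 135.40532°, lat 49.89516°.
Field: 135.40532/20 → 6 → G, 49.89516/10 → 4 → E; chars GE.
Square: 15.40532/2 → 7, 9.89516/1 → 9; chars 79.
Subsquare: 1.40532/0.0833333 → 16 → q, 0.89516/0.0416667 → 21 → v; chars qv.
Extended square: 0.07198/0.00833333 → 8, 0.02016/0.00416667 → 4; chars 84.

GE79qv84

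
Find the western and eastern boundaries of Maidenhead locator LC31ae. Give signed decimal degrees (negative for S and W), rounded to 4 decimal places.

Field L=11, C=2: +11·20° lon, +2·10° lat → SW at lon 40°, lat -70°.
Square 3, 1: +3·2° lon, +1·1° lat → SW at lon 46°, lat -69°.
Subsquare a=0, e=4: +0·0.0833333° lon, +4·0.0416667° lat → SW at lon 46°, lat -68.8333°.
Cell spans 0.0833333° lon × 0.0416667° lat.
west 46.0000, east 46.0833.

46.0000, 46.0833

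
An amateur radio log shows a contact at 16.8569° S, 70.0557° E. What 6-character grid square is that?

MH53ad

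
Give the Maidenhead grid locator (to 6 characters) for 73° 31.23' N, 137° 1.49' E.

Add 180° to longitude and 90° to latitude: 317.0248, 163.5205.
Field: 317.0248/20 → 15 → P, 163.5205/10 → 16 → Q; chars PQ.
Square: 17.0248/2 → 8, 3.5205/1 → 3; chars 83.
Subsquare: 1.0248/0.0833333 → 12 → m, 0.5205/0.0416667 → 12 → m; chars mm.

PQ83mm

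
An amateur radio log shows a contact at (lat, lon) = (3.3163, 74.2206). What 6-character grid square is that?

MJ73ch

Shift to the Maidenhead origin (180°W, 90°S): lon 254.2206, lat 93.3163.
Field: lon ⌊254.2206/20⌋ = 12 → M; lat ⌊93.3163/10⌋ = 9 → J.
Square: lon ⌊14.2206/2⌋ = 7; lat ⌊3.3163/1⌋ = 3.
Subsquare: lon ⌊0.2206/0.0833333⌋ = 2 → c; lat ⌊0.3163/0.0416667⌋ = 7 → h.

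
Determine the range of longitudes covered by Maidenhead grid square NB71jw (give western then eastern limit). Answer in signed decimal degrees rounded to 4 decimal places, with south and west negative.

94.7500, 94.8333

Field N=13, B=1: +13·20° lon, +1·10° lat → SW at lon 80°, lat -80°.
Square 7, 1: +7·2° lon, +1·1° lat → SW at lon 94°, lat -79°.
Subsquare j=9, w=22: +9·0.0833333° lon, +22·0.0416667° lat → SW at lon 94.75°, lat -78.0833°.
Cell spans 0.0833333° lon × 0.0416667° lat.
west 94.7500, east 94.8333.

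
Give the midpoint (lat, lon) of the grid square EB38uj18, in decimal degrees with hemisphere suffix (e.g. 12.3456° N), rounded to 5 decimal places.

71.58958° S, 92.32083° W

Field E=4, B=1: +4·20° lon, +1·10° lat → SW at lon -100°, lat -80°.
Square 3, 8: +3·2° lon, +8·1° lat → SW at lon -94°, lat -72°.
Subsquare u=20, j=9: +20·0.0833333° lon, +9·0.0416667° lat → SW at lon -92.3333°, lat -71.625°.
Extended square 1, 8: +1·0.00833333° lon, +8·0.00416667° lat → SW at lon -92.325°, lat -71.5917°.
Cell spans 0.00833333° lon × 0.00416667° lat. Centre is SW corner plus half of each.
latitude 71.58958° S, longitude 92.32083° W.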